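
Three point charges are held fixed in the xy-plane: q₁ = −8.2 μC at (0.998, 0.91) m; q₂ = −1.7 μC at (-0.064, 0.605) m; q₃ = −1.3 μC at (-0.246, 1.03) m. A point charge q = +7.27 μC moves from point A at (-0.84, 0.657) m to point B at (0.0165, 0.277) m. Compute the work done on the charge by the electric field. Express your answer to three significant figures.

0.342 J

The work done by the electric force is W_field = −ΔU = −q(V_B − V_A) = q(V_A − V_B).
At A: distances to the source charges are 1.86 m, 0.778 m, 0.701 m; V_A = Σ kqᵢ/rᵢ = -7.60×10⁴ V.
At B: distances to the source charges are 1.17 m, 0.338 m, 0.797 m; V_B = Σ kqᵢ/rᵢ = -1.23×10⁵ V.
ΔV = V_B − V_A = -4.70×10⁴ V.
W_field = −qΔV = −(7.27×10⁻⁶ C)(-4.70×10⁴ V) = 0.342 J.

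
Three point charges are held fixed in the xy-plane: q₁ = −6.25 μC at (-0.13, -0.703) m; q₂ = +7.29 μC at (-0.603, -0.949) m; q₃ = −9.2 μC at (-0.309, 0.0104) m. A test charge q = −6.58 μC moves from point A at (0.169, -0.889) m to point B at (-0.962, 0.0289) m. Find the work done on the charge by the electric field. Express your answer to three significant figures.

The work done by the electric force is W_field = −ΔU = −q(V_B − V_A) = q(V_A − V_B).
At A: distances to the source charges are 0.352 m, 0.774 m, 1.02 m; V_A = Σ kqᵢ/rᵢ = -1.56×10⁵ V.
At B: distances to the source charges are 1.11 m, 1.04 m, 0.653 m; V_B = Σ kqᵢ/rᵢ = -1.14×10⁵ V.
ΔV = V_B − V_A = 4.17×10⁴ V.
W_field = −qΔV = −(-6.58×10⁻⁶ C)(4.17×10⁴ V) = 0.275 J.

0.275 J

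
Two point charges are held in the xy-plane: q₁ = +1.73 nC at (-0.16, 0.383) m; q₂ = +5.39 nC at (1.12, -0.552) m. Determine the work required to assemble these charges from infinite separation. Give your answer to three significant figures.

The assembly work is the sum of pairwise potential energies, U = Σ_{i<j} kqᵢqⱼ/rᵢⱼ.
Pair separations: r₁₂ = 1.59 m.
U = (5.29×10⁻⁸) = 5.29×10⁻⁸ J.

5.29×10⁻⁸ J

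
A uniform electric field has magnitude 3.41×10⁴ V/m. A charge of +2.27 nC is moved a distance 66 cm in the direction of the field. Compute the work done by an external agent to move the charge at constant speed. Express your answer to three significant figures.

The potential change for a displacement 66 cm in the direction of the field is ΔV = −Ed = -2.25×10⁴ V.
W_ext = qΔV = -5.11×10⁻⁵ J.

-5.11×10⁻⁵ J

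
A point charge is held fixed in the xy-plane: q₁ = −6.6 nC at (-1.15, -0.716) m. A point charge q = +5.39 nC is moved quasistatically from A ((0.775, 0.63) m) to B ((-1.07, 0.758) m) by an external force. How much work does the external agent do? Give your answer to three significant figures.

-8.05×10⁻⁸ J

For quasistatic motion the external work equals the change in potential energy: W_ext = qΔV = q(V_B − V_A).
At A: distance to the source charge is 2.35 m; V_A = kq₁/r = -25.3 V.
At B: distance to the source charge is 1.48 m; V_B = kq₁/r = -40.2 V.
ΔV = V_B − V_A = -14.9 V.
W_ext = qΔV = (5.39×10⁻⁹ C)(-14.9 V) = -8.05×10⁻⁸ J.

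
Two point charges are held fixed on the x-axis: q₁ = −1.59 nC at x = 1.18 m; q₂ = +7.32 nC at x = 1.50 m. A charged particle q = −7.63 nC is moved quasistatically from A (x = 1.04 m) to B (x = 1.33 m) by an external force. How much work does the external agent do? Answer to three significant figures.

For quasistatic motion the external work equals the change in potential energy: W_ext = qΔV = q(V_B − V_A).
At A: distances to the source charges are 0.140 m, 0.460 m; V_A = Σ kqᵢ/rᵢ = 41.0 V.
At B: distances to the source charges are 0.150 m, 0.170 m; V_B = Σ kqᵢ/rᵢ = 292 V.
ΔV = V_B − V_A = 251 V.
W_ext = qΔV = (-7.63×10⁻⁹ C)(251 V) = -1.91×10⁻⁶ J.

-1.91×10⁻⁶ J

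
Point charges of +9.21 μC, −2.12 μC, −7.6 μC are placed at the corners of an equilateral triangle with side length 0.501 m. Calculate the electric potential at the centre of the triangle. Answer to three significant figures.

-1.59×10⁴ V

Electric potential is a scalar, so the contributions from each charge add algebraically: V = Σ kqᵢ/rᵢ.
The distance from each vertex to the centroid is a/√3 = 0.289 m.
V = k[(9.21×10⁻⁶)/(0.289) + (-2.12×10⁻⁶)/(0.289) + (-7.60×10⁻⁶)/(0.289)] = -1.59×10⁴ V.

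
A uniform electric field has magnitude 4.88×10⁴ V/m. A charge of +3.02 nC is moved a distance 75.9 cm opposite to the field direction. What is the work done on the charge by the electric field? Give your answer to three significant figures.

The potential change for a displacement 75.9 cm opposite to the field direction is ΔV = +Ed = 3.70×10⁴ V.
W_field = −qΔV = -1.12×10⁻⁴ J.

-1.12×10⁻⁴ J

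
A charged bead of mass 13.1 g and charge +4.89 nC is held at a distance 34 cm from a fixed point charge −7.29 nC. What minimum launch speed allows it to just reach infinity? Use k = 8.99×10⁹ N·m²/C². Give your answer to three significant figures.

0.0120 m/s

To just escape, total mechanical energy must reach zero at infinity: ½mv²_min + U = 0, so ½mv²_min = −U = |kQq|/r.
|U| = |kQq|/r = (8.99×10⁹ N·m²/C²)(7.29×10⁻⁹)(4.89×10⁻⁹)/(0.340) = 9.43×10⁻⁷ J.
v_min = √(2|U|/m) = √(2·9.43×10⁻⁷/0.0131) = 0.0120 m/s.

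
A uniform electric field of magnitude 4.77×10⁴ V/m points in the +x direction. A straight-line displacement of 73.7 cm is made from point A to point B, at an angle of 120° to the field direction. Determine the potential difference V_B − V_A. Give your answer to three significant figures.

1.76×10⁴ V

Only the component of displacement along E changes the potential: ΔV = −E·d·cosθ.
ΔV = −(4.77×10⁴ V/m)(0.737 m)cos120° = 1.76×10⁴ V.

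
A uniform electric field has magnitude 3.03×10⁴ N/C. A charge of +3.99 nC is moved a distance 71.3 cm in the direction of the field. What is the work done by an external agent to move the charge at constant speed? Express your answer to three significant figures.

The potential change for a displacement 71.3 cm in the direction of the field is ΔV = −Ed = -2.16×10⁴ V.
W_ext = qΔV = -8.62×10⁻⁵ J.

-8.62×10⁻⁵ J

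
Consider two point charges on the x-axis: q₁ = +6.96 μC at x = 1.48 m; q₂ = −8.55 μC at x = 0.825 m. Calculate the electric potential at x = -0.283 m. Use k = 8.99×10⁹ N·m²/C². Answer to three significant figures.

-3.39×10⁴ V

Electric potential is a scalar, so the contributions from each charge add algebraically: V = Σ kqᵢ/rᵢ.
Distances from the field point to each charge: r₁ = 1.76 m, r₂ = 1.11 m.
V = k[(6.96×10⁻⁶)/(1.76) + (-8.55×10⁻⁶)/(1.11)] = -3.39×10⁴ V.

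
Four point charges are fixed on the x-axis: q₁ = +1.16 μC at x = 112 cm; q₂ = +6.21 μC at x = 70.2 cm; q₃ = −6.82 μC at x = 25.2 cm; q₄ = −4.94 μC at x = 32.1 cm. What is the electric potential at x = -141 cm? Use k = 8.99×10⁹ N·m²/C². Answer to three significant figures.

Electric potential is a scalar, so the contributions from each charge add algebraically: V = Σ kqᵢ/rᵢ.
Distances from the field point to each charge: r₁ = 2.53 m, r₂ = 2.11 m, r₃ = 1.66 m, r₄ = 1.73 m.
V = k[(1.16×10⁻⁶)/(2.53) + (6.21×10⁻⁶)/(2.11) + (-6.82×10⁻⁶)/(1.66) + (-4.94×10⁻⁶)/(1.73)] = -3.20×10⁴ V.

-3.20×10⁴ V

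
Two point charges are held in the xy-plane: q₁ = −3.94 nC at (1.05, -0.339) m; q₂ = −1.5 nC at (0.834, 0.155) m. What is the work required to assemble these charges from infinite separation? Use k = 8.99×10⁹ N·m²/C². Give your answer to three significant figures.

9.85×10⁻⁸ J

The work to assemble the configuration equals its total potential energy, U = Σ kqᵢqⱼ/rᵢⱼ over all pairs.
Pair separations: r₁₂ = 0.539 m.
U = (9.85×10⁻⁸) = 9.85×10⁻⁸ J.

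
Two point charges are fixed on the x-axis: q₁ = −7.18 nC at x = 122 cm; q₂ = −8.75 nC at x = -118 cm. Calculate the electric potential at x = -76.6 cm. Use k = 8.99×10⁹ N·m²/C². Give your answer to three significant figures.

-223 V

Electric potential is a scalar, so the contributions from each charge add algebraically: V = Σ kqᵢ/rᵢ.
Distances from the field point to each charge: r₁ = 1.99 m, r₂ = 0.414 m.
V = k[(-7.18×10⁻⁹)/(1.99) + (-8.75×10⁻⁹)/(0.414)] = -223 V.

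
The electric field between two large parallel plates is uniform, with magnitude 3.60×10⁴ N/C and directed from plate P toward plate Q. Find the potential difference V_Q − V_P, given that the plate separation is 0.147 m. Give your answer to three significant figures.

-5290 V

In a uniform field, potential decreases in the direction of E: ΔV = −E·d for a displacement d parallel to E.
Going from P to Q is a displacement of 0.147 m along the field, so V_Q − V_P = −Ed = -5290 V.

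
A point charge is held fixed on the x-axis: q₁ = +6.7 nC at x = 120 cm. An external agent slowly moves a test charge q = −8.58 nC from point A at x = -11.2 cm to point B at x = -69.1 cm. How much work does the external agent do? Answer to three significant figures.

1.21×10⁻⁷ J

For quasistatic motion the external work equals the change in potential energy: W_ext = qΔV = q(V_B − V_A).
At A: distance to the source charge is 1.31 m; V_A = kq₁/r = 45.9 V.
At B: distance to the source charge is 1.89 m; V_B = kq₁/r = 31.9 V.
ΔV = V_B − V_A = -14.1 V.
W_ext = qΔV = (-8.58×10⁻⁹ C)(-14.1 V) = 1.21×10⁻⁷ J.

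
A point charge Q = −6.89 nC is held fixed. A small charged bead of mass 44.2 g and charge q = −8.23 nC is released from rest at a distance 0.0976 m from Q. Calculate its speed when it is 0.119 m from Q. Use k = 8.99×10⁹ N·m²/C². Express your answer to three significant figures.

Only the electrostatic force acts, so mechanical energy is conserved: ½mv² = U₁ − U₂ = kQq(1/r₁ − 1/r₂).
U₁ − U₂ = (8.99×10⁹ N·m²/C²)(-6.89×10⁻⁹ C)(-8.23×10⁻⁹ C)(1/0.0976 − 1/0.119) = 9.39×10⁻⁷ J.
v = √(2·9.39×10⁻⁷/0.0442) = 6.52×10⁻³ m/s.

6.52×10⁻³ m/s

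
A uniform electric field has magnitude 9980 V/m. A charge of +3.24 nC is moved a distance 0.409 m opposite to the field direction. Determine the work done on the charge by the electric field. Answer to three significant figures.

-1.32×10⁻⁵ J

The potential change for a displacement 0.409 m opposite to the field direction is ΔV = +Ed = 4080 V.
W_field = −qΔV = -1.32×10⁻⁵ J.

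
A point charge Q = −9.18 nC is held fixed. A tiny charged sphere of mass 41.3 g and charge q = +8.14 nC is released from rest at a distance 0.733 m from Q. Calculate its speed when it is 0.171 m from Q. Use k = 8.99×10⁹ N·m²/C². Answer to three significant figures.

Only the electrostatic force acts, so mechanical energy is conserved: ½mv² = U₁ − U₂ = kQq(1/r₁ − 1/r₂).
U₁ − U₂ = (8.99×10⁹ N·m²/C²)(-9.18×10⁻⁹ C)(8.14×10⁻⁹ C)(1/0.733 − 1/0.171) = 3.01×10⁻⁶ J.
v = √(2·3.01×10⁻⁶/0.0413) = 0.0121 m/s.

0.0121 m/s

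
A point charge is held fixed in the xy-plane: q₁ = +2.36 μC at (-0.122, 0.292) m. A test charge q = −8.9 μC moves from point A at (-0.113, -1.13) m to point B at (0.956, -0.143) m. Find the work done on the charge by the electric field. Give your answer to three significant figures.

The work done by the electric force is W_field = −ΔU = −q(V_B − V_A) = q(V_A − V_B).
At A: distance to the source charge is 1.42 m; V_A = kq₁/r = 1.49×10⁴ V.
At B: distance to the source charge is 1.16 m; V_B = kq₁/r = 1.83×10⁴ V.
ΔV = V_B − V_A = 3330 V.
W_field = −qΔV = −(-8.90×10⁻⁶ C)(3330 V) = 0.0297 J.

0.0297 J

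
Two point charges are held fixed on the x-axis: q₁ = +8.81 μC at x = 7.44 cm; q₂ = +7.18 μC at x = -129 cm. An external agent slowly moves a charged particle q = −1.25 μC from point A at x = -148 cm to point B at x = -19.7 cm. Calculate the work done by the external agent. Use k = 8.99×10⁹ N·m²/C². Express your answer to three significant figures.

For quasistatic motion the external work equals the change in potential energy: W_ext = qΔV = q(V_B − V_A).
At A: distances to the source charges are 1.55 m, 0.190 m; V_A = Σ kqᵢ/rᵢ = 3.91×10⁵ V.
At B: distances to the source charges are 0.271 m, 1.09 m; V_B = Σ kqᵢ/rᵢ = 3.51×10⁵ V.
ΔV = V_B − V_A = -3.98×10⁴ V.
W_ext = qΔV = (-1.25×10⁻⁶ C)(-3.98×10⁴ V) = 0.0497 J.

0.0497 J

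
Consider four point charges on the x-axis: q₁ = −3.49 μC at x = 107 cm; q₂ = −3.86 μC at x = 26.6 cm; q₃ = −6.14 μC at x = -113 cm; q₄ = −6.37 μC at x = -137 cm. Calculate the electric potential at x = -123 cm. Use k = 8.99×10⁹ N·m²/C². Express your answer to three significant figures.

The total potential is the scalar sum of each charge's contribution, V = Σ kqᵢ/rᵢ.
Distances from the field point to each charge: r₁ = 2.30 m, r₂ = 1.50 m, r₃ = 0.100 m, r₄ = 0.140 m.
V = k[(-3.49×10⁻⁶)/(2.30) + (-3.86×10⁻⁶)/(1.50) + (-6.14×10⁻⁶)/(0.100) + (-6.37×10⁻⁶)/(0.140)] = -9.98×10⁵ V.

-9.98×10⁵ V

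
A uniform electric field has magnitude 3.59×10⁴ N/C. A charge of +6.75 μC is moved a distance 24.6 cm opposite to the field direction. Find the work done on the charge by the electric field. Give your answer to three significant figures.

-0.0596 J

The potential change for a displacement 24.6 cm opposite to the field direction is ΔV = +Ed = 8830 V.
W_field = −qΔV = -0.0596 J.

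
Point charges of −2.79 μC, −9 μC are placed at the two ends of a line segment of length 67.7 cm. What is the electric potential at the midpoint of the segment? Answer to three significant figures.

-3.13×10⁵ V

The total potential is the scalar sum of each charge's contribution, V = Σ kqᵢ/rᵢ.
Each charge is 0.339 m from the midpoint.
V = k[(-2.79×10⁻⁶)/(0.339) + (-9.00×10⁻⁶)/(0.339)] = -3.13×10⁵ V.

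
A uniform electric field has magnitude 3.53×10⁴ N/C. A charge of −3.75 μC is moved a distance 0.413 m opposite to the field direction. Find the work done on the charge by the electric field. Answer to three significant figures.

The potential change for a displacement 0.413 m opposite to the field direction is ΔV = +Ed = 1.46×10⁴ V.
W_field = −qΔV = 0.0547 J.

0.0547 J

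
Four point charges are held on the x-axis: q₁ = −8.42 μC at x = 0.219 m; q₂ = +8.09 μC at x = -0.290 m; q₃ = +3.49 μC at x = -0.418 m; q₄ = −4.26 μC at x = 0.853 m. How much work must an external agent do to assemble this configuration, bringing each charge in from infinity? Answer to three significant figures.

0.498 J

The assembly work is the sum of pairwise potential energies, U = Σ_{i<j} kqᵢqⱼ/rᵢⱼ.
Pair separations: r₁₂ = 0.509 m, r₁₃ = 0.637 m, r₁₄ = 0.634 m, r₂₃ = 0.128 m, r₂₄ = 1.14 m, r₃₄ = 1.27 m.
Summing all 6 pair terms gives U = 0.498 J.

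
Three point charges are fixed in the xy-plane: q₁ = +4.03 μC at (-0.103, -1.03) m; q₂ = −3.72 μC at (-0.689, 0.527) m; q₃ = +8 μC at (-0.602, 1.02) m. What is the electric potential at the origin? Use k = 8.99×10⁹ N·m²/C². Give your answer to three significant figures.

5.72×10⁴ V

The total potential is the scalar sum of each charge's contribution, V = Σ kqᵢ/rᵢ.
Distances from the field point to each charge: r₁ = 1.04 m, r₂ = 0.867 m, r₃ = 1.18 m.
V = k[(4.03×10⁻⁶)/(1.04) + (-3.72×10⁻⁶)/(0.867) + (8.00×10⁻⁶)/(1.18)] = 5.72×10⁴ V.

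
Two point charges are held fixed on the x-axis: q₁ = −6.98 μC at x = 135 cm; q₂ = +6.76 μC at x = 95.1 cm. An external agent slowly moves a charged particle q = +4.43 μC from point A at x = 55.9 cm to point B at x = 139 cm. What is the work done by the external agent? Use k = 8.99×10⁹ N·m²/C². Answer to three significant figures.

-6.67 J

For quasistatic motion the external work equals the change in potential energy: W_ext = qΔV = q(V_B − V_A).
At A: distances to the source charges are 0.791 m, 0.392 m; V_A = Σ kqᵢ/rᵢ = 7.57×10⁴ V.
At B: distances to the source charges are 0.0400 m, 0.439 m; V_B = Σ kqᵢ/rᵢ = -1.43×10⁶ V.
ΔV = V_B − V_A = -1.51×10⁶ V.
W_ext = qΔV = (4.43×10⁻⁶ C)(-1.51×10⁶ V) = -6.67 J.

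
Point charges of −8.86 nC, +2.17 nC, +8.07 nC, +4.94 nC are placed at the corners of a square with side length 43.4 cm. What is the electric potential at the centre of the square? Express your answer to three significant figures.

185 V

Electric potential is a scalar, so the contributions from each charge add algebraically: V = Σ kqᵢ/rᵢ.
The distance from each corner to the centre is a√2/2 = 0.307 m.
V = k[(-8.86×10⁻⁹)/(0.307) + (2.17×10⁻⁹)/(0.307) + (8.07×10⁻⁹)/(0.307) + (4.94×10⁻⁹)/(0.307)] = 185 V.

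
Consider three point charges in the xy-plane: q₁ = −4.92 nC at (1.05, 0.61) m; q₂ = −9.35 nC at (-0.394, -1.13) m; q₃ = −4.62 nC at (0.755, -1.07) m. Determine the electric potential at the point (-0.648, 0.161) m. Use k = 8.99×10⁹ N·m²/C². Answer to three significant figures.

-111 V

Electric potential is a scalar, so the contributions from each charge add algebraically: V = Σ kqᵢ/rᵢ.
Distances from the field point to each charge: r₁ = 1.76 m, r₂ = 1.32 m, r₃ = 1.87 m.
V = k[(-4.92×10⁻⁹)/(1.76) + (-9.35×10⁻⁹)/(1.32) + (-4.62×10⁻⁹)/(1.87)] = -111 V.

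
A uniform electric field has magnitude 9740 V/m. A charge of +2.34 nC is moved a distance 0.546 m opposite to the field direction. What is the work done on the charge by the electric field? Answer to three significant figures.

The potential change for a displacement 0.546 m opposite to the field direction is ΔV = +Ed = 5320 V.
W_field = −qΔV = -1.24×10⁻⁵ J.

-1.24×10⁻⁵ J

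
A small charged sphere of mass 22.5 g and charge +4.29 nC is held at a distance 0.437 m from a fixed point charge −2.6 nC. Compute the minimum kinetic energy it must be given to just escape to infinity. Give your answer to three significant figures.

To just escape, total mechanical energy must reach zero at infinity: ½mv²_min + U = 0, so ½mv²_min = −U = |kQq|/r.
|U| = |kQq|/r = (8.99×10⁹ N·m²/C²)(2.60×10⁻⁹)(4.29×10⁻⁹)/(0.437) = 2.29×10⁻⁷ J.

2.29×10⁻⁷ J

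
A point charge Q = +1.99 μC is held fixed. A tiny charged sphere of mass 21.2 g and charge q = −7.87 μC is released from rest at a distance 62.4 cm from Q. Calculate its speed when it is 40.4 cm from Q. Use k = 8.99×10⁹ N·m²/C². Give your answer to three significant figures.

3.40 m/s

Only the electrostatic force acts, so mechanical energy is conserved: ½mv² = U₁ − U₂ = kQq(1/r₁ − 1/r₂).
U₁ − U₂ = (8.99×10⁹ N·m²/C²)(1.99×10⁻⁶ C)(-7.87×10⁻⁶ C)(1/0.624 − 1/0.404) = 0.123 J.
v = √(2·0.123/0.0212) = 3.40 m/s.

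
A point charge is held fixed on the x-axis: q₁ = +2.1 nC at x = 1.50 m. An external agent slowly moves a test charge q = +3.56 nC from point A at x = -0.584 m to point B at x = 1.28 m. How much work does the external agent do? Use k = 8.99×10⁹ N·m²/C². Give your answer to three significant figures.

2.73×10⁻⁷ J

For quasistatic motion the external work equals the change in potential energy: W_ext = qΔV = q(V_B − V_A).
At A: distance to the source charge is 2.08 m; V_A = kq₁/r = 9.06 V.
At B: distance to the source charge is 0.220 m; V_B = kq₁/r = 85.8 V.
ΔV = V_B − V_A = 76.8 V.
W_ext = qΔV = (3.56×10⁻⁹ C)(76.8 V) = 2.73×10⁻⁷ J.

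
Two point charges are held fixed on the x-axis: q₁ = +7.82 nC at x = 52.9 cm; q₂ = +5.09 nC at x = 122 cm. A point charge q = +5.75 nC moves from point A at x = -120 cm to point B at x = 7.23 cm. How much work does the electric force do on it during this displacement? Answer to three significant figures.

The work done by the electric force is W_field = −ΔU = −q(V_B − V_A) = q(V_A − V_B).
At A: distances to the source charges are 1.73 m, 2.42 m; V_A = Σ kqᵢ/rᵢ = 59.6 V.
At B: distances to the source charges are 0.457 m, 1.15 m; V_B = Σ kqᵢ/rᵢ = 194 V.
ΔV = V_B − V_A = 134 V.
W_field = −qΔV = −(5.75×10⁻⁹ C)(134 V) = -7.72×10⁻⁷ J.

-7.72×10⁻⁷ J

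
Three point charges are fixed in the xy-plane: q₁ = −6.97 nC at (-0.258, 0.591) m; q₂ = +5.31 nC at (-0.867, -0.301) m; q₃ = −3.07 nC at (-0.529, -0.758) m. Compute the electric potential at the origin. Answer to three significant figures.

-75.0 V

The total potential is the scalar sum of each charge's contribution, V = Σ kqᵢ/rᵢ.
Distances from the field point to each charge: r₁ = 0.645 m, r₂ = 0.918 m, r₃ = 0.924 m.
V = k[(-6.97×10⁻⁹)/(0.645) + (5.31×10⁻⁹)/(0.918) + (-3.07×10⁻⁹)/(0.924)] = -75.0 V.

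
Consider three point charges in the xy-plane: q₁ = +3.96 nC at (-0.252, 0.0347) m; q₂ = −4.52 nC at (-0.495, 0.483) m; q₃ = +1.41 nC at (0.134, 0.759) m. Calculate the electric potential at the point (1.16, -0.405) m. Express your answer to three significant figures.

Electric potential is a scalar, so the contributions from each charge add algebraically: V = Σ kqᵢ/rᵢ.
Distances from the field point to each charge: r₁ = 1.48 m, r₂ = 1.88 m, r₃ = 1.55 m.
V = k[(3.96×10⁻⁹)/(1.48) + (-4.52×10⁻⁹)/(1.88) + (1.41×10⁻⁹)/(1.55)] = 10.6 V.

10.6 V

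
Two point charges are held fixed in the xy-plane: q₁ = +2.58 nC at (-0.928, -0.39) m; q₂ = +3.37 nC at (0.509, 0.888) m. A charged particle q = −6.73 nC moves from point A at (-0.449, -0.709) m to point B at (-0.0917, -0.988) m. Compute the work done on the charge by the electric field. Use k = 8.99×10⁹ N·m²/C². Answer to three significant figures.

The work done by the electric force is W_field = −ΔU = −q(V_B − V_A) = q(V_A − V_B).
At A: distances to the source charges are 0.576 m, 1.86 m; V_A = Σ kqᵢ/rᵢ = 56.6 V.
At B: distances to the source charges are 1.03 m, 1.97 m; V_B = Σ kqᵢ/rᵢ = 37.9 V.
ΔV = V_B − V_A = -18.6 V.
W_field = −qΔV = −(-6.73×10⁻⁹ C)(-18.6 V) = -1.25×10⁻⁷ J.

-1.25×10⁻⁷ J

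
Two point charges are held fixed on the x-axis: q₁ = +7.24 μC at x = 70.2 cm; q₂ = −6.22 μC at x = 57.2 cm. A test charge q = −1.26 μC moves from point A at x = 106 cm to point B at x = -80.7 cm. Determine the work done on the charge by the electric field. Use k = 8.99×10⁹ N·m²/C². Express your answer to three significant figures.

The work done by the electric force is W_field = −ΔU = −q(V_B − V_A) = q(V_A − V_B).
At A: distances to the source charges are 0.358 m, 0.488 m; V_A = Σ kqᵢ/rᵢ = 6.72×10⁴ V.
At B: distances to the source charges are 1.51 m, 1.38 m; V_B = Σ kqᵢ/rᵢ = 2580 V.
ΔV = V_B − V_A = -6.46×10⁴ V.
W_field = −qΔV = −(-1.26×10⁻⁶ C)(-6.46×10⁴ V) = -0.0814 J.

-0.0814 J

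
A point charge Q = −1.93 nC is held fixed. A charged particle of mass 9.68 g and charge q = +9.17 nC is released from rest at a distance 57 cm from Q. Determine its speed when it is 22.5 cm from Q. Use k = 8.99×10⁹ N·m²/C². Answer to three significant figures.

9.40×10⁻³ m/s

Only the electrostatic force acts, so mechanical energy is conserved: ½mv² = U₁ − U₂ = kQq(1/r₁ − 1/r₂).
U₁ − U₂ = (8.99×10⁹ N·m²/C²)(-1.93×10⁻⁹ C)(9.17×10⁻⁹ C)(1/0.570 − 1/0.225) = 4.28×10⁻⁷ J.
v = √(2·4.28×10⁻⁷/9.68×10⁻³) = 9.40×10⁻³ m/s.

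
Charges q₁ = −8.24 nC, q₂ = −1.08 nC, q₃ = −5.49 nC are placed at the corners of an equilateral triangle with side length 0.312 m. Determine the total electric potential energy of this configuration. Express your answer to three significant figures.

1.73×10⁻⁶ J

The assembly work is the sum of pairwise potential energies, U = Σ_{i<j} kqᵢqⱼ/rᵢⱼ.
All three pair separations equal the side length, 0.312 m.
U = (2.56×10⁻⁷) + (1.30×10⁻⁶) + (1.71×10⁻⁷) = 1.73×10⁻⁶ J.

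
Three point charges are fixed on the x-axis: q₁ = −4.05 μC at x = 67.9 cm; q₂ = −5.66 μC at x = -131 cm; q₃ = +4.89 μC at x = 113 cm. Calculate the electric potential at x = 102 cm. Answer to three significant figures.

2.71×10⁵ V

The total potential is the scalar sum of each charge's contribution, V = Σ kqᵢ/rᵢ.
Distances from the field point to each charge: r₁ = 0.341 m, r₂ = 2.33 m, r₃ = 0.110 m.
V = k[(-4.05×10⁻⁶)/(0.341) + (-5.66×10⁻⁶)/(2.33) + (4.89×10⁻⁶)/(0.110)] = 2.71×10⁵ V.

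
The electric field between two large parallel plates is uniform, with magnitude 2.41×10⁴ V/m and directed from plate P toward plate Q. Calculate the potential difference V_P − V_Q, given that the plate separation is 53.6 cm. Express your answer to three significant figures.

In a uniform field, potential decreases in the direction of E: ΔV = −E·d for a displacement d parallel to E.
Going from Q to P is a displacement of 53.6 cm opposite to the field, so V_P − V_Q = +Ed = 1.29×10⁴ V.

1.29×10⁴ V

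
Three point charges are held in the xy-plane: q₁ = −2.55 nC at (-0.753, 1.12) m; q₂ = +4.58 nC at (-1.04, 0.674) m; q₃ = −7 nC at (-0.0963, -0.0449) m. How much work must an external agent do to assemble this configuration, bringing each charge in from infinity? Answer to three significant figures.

The work to assemble the configuration equals its total potential energy, U = Σ kqᵢqⱼ/rᵢⱼ over all pairs.
Pair separations: r₁₂ = 0.530 m, r₁₃ = 1.34 m, r₂₃ = 1.19 m.
U = (-1.98×10⁻⁷) + (1.20×10⁻⁷) + (-2.43×10⁻⁷) = -3.21×10⁻⁷ J.

-3.21×10⁻⁷ J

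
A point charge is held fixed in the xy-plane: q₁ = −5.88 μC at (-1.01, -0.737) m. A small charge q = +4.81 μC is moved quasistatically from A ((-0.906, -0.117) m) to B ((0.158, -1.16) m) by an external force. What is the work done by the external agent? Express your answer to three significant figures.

For quasistatic motion the external work equals the change in potential energy: W_ext = qΔV = q(V_B − V_A).
At A: distance to the source charge is 0.629 m; V_A = kq₁/r = -8.41×10⁴ V.
At B: distance to the source charge is 1.24 m; V_B = kq₁/r = -4.26×10⁴ V.
ΔV = V_B − V_A = 4.15×10⁴ V.
W_ext = qΔV = (4.81×10⁻⁶ C)(4.15×10⁴ V) = 0.200 J.

0.200 J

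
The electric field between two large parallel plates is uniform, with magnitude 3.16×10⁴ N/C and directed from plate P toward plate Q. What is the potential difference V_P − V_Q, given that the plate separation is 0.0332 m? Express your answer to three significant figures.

1050 V

In a uniform field, potential decreases in the direction of E: ΔV = −E·d for a displacement d parallel to E.
Going from Q to P is a displacement of 0.0332 m opposite to the field, so V_P − V_Q = +Ed = 1050 V.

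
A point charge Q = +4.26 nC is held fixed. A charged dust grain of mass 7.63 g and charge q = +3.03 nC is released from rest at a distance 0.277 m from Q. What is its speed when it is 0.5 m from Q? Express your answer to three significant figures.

7.00×10⁻³ m/s

Only the electrostatic force acts, so mechanical energy is conserved: ½mv² = U₁ − U₂ = kQq(1/r₁ − 1/r₂).
U₁ − U₂ = (8.99×10⁹ N·m²/C²)(4.26×10⁻⁹ C)(3.03×10⁻⁹ C)(1/0.277 − 1/0.500) = 1.87×10⁻⁷ J.
v = √(2·1.87×10⁻⁷/7.63×10⁻³) = 7.00×10⁻³ m/s.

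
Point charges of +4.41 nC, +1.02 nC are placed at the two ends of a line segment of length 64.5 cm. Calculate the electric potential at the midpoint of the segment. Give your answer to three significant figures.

151 V

Electric potential is a scalar, so the contributions from each charge add algebraically: V = Σ kqᵢ/rᵢ.
Each charge is 0.323 m from the midpoint.
V = k[(4.41×10⁻⁹)/(0.323) + (1.02×10⁻⁹)/(0.323)] = 151 V.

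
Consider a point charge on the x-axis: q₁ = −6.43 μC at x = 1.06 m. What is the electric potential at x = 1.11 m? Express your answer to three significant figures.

The total potential is the scalar sum of each charge's contribution, V = Σ kqᵢ/rᵢ.
V = k[(-6.43×10⁻⁶)/(0.0500)] = -1.16×10⁶ V.

-1.16×10⁶ V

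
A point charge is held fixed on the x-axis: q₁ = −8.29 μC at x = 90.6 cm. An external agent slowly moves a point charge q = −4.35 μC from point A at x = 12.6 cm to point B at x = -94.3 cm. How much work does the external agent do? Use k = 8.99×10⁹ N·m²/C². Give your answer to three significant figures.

-0.240 J

For quasistatic motion the external work equals the change in potential energy: W_ext = qΔV = q(V_B − V_A).
At A: distance to the source charge is 0.780 m; V_A = kq₁/r = -9.55×10⁴ V.
At B: distance to the source charge is 1.85 m; V_B = kq₁/r = -4.03×10⁴ V.
ΔV = V_B − V_A = 5.52×10⁴ V.
W_ext = qΔV = (-4.35×10⁻⁶ C)(5.52×10⁴ V) = -0.240 J.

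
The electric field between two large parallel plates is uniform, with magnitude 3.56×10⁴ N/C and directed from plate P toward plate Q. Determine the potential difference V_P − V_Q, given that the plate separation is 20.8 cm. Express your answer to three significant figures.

7400 V

In a uniform field, potential decreases in the direction of E: ΔV = −E·d for a displacement d parallel to E.
Going from Q to P is a displacement of 20.8 cm opposite to the field, so V_P − V_Q = +Ed = 7400 V.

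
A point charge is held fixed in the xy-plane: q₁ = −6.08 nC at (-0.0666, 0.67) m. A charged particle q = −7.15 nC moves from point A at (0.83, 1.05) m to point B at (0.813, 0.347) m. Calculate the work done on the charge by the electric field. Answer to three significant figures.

The work done by the electric force is W_field = −ΔU = −q(V_B − V_A) = q(V_A − V_B).
At A: distance to the source charge is 0.974 m; V_A = kq₁/r = -56.1 V.
At B: distance to the source charge is 0.937 m; V_B = kq₁/r = -58.3 V.
ΔV = V_B − V_A = -2.20 V.
W_field = −qΔV = −(-7.15×10⁻⁹ C)(-2.20 V) = -1.57×10⁻⁸ J.

-1.57×10⁻⁸ J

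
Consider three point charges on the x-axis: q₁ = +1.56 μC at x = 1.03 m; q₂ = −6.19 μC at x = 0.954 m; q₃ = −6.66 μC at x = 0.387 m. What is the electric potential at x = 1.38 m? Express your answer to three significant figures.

-1.51×10⁵ V

Electric potential is a scalar, so the contributions from each charge add algebraically: V = Σ kqᵢ/rᵢ.
Distances from the field point to each charge: r₁ = 0.350 m, r₂ = 0.426 m, r₃ = 0.993 m.
V = k[(1.56×10⁻⁶)/(0.350) + (-6.19×10⁻⁶)/(0.426) + (-6.66×10⁻⁶)/(0.993)] = -1.51×10⁵ V.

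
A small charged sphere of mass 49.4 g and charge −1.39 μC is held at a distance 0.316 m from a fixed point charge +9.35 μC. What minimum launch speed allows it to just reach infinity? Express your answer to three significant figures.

3.87 m/s

To just escape, total mechanical energy must reach zero at infinity: ½mv²_min + U = 0, so ½mv²_min = −U = |kQq|/r.
|U| = |kQq|/r = (8.99×10⁹ N·m²/C²)(9.35×10⁻⁶)(1.39×10⁻⁶)/(0.316) = 0.370 J.
v_min = √(2|U|/m) = √(2·0.370/0.0494) = 3.87 m/s.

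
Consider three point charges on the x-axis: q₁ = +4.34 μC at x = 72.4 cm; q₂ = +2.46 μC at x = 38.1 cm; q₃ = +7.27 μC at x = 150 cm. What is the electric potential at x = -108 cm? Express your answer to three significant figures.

Electric potential is a scalar, so the contributions from each charge add algebraically: V = Σ kqᵢ/rᵢ.
Distances from the field point to each charge: r₁ = 1.80 m, r₂ = 1.46 m, r₃ = 2.58 m.
V = k[(4.34×10⁻⁶)/(1.80) + (2.46×10⁻⁶)/(1.46) + (7.27×10⁻⁶)/(2.58)] = 6.21×10⁴ V.

6.21×10⁴ V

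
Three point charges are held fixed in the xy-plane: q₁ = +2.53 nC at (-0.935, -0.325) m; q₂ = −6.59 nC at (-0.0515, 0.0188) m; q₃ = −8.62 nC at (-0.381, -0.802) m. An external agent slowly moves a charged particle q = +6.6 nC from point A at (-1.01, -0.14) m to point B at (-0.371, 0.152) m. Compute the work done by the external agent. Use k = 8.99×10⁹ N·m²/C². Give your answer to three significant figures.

-1.25×10⁻⁶ J

For quasistatic motion the external work equals the change in potential energy: W_ext = qΔV = q(V_B − V_A).
At A: distances to the source charges are 0.200 m, 0.972 m, 0.913 m; V_A = Σ kqᵢ/rᵢ = -31.9 V.
At B: distances to the source charges are 0.739 m, 0.346 m, 0.954 m; V_B = Σ kqᵢ/rᵢ = -222 V.
ΔV = V_B − V_A = -190 V.
W_ext = qΔV = (6.60×10⁻⁹ C)(-190 V) = -1.25×10⁻⁶ J.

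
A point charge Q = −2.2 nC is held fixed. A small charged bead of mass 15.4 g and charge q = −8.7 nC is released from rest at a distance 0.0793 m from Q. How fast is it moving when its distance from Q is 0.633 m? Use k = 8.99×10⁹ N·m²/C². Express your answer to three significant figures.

0.0157 m/s

Only the electrostatic force acts, so mechanical energy is conserved: ½mv² = U₁ − U₂ = kQq(1/r₁ − 1/r₂).
U₁ − U₂ = (8.99×10⁹ N·m²/C²)(-2.20×10⁻⁹ C)(-8.70×10⁻⁹ C)(1/0.0793 − 1/0.633) = 1.90×10⁻⁶ J.
v = √(2·1.90×10⁻⁶/0.0154) = 0.0157 m/s.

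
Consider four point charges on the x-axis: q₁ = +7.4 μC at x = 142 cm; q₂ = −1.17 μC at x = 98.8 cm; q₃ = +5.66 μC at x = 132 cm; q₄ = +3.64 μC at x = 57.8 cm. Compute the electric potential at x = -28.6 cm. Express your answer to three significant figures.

The total potential is the scalar sum of each charge's contribution, V = Σ kqᵢ/rᵢ.
Distances from the field point to each charge: r₁ = 1.71 m, r₂ = 1.27 m, r₃ = 1.61 m, r₄ = 0.864 m.
V = k[(7.40×10⁻⁶)/(1.71) + (-1.17×10⁻⁶)/(1.27) + (5.66×10⁻⁶)/(1.61) + (3.64×10⁻⁶)/(0.864)] = 1.00×10⁵ V.

1.00×10⁵ V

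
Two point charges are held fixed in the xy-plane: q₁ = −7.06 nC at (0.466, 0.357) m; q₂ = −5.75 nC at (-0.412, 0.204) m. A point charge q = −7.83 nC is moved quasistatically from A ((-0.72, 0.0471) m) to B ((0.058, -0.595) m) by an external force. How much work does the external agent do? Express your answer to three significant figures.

For quasistatic motion the external work equals the change in potential energy: W_ext = qΔV = q(V_B − V_A).
At A: distances to the source charges are 1.23 m, 0.346 m; V_A = Σ kqᵢ/rᵢ = -201 V.
At B: distances to the source charges are 1.04 m, 0.927 m; V_B = Σ kqᵢ/rᵢ = -117 V.
ΔV = V_B − V_A = 84.3 V.
W_ext = qΔV = (-7.83×10⁻⁹ C)(84.3 V) = -6.60×10⁻⁷ J.

-6.60×10⁻⁷ J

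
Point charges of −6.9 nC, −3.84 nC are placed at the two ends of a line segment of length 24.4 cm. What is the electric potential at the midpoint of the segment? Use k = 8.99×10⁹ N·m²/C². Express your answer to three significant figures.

-791 V

Electric potential is a scalar, so the contributions from each charge add algebraically: V = Σ kqᵢ/rᵢ.
Each charge is 0.122 m from the midpoint.
V = k[(-6.90×10⁻⁹)/(0.122) + (-3.84×10⁻⁹)/(0.122)] = -791 V.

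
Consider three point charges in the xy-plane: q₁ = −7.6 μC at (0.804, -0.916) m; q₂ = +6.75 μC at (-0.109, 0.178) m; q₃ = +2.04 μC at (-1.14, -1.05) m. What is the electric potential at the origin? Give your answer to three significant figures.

2.47×10⁵ V

The total potential is the scalar sum of each charge's contribution, V = Σ kqᵢ/rᵢ.
Distances from the field point to each charge: r₁ = 1.22 m, r₂ = 0.209 m, r₃ = 1.55 m.
V = k[(-7.60×10⁻⁶)/(1.22) + (6.75×10⁻⁶)/(0.209) + (2.04×10⁻⁶)/(1.55)] = 2.47×10⁵ V.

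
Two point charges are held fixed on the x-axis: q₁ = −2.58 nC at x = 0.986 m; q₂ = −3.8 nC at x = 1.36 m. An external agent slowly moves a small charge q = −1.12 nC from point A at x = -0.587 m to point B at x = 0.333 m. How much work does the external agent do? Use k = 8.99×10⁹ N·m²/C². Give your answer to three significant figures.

For quasistatic motion the external work equals the change in potential energy: W_ext = qΔV = q(V_B − V_A).
At A: distances to the source charges are 1.57 m, 1.95 m; V_A = Σ kqᵢ/rᵢ = -32.3 V.
At B: distances to the source charges are 0.653 m, 1.03 m; V_B = Σ kqᵢ/rᵢ = -68.8 V.
ΔV = V_B − V_A = -36.5 V.
W_ext = qΔV = (-1.12×10⁻⁹ C)(-36.5 V) = 4.09×10⁻⁸ J.

4.09×10⁻⁸ J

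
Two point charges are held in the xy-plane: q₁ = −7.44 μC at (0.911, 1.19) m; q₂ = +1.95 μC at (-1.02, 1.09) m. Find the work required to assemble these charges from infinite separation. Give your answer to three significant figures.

-0.0675 J

The assembly work is the sum of pairwise potential energies, U = Σ_{i<j} kqᵢqⱼ/rᵢⱼ.
Pair separations: r₁₂ = 1.93 m.
U = (-0.0675) = -0.0675 J.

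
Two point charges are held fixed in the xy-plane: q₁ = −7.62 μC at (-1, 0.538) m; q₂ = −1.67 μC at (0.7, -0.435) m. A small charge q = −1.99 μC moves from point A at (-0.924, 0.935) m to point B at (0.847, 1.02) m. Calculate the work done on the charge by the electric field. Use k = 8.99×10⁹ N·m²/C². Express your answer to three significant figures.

0.259 J

The work done by the electric force is W_field = −ΔU = −q(V_B − V_A) = q(V_A − V_B).
At A: distances to the source charges are 0.404 m, 2.12 m; V_A = Σ kqᵢ/rᵢ = -1.77×10⁵ V.
At B: distances to the source charges are 1.91 m, 1.46 m; V_B = Σ kqᵢ/rᵢ = -4.62×10⁴ V.
ΔV = V_B − V_A = 1.30×10⁵ V.
W_field = −qΔV = −(-1.99×10⁻⁶ C)(1.30×10⁵ V) = 0.259 J.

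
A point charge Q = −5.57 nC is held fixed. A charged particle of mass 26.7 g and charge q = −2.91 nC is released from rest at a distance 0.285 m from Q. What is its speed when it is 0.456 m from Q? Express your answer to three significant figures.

3.79×10⁻³ m/s

Only the electrostatic force acts, so mechanical energy is conserved: ½mv² = U₁ − U₂ = kQq(1/r₁ − 1/r₂).
U₁ − U₂ = (8.99×10⁹ N·m²/C²)(-5.57×10⁻⁹ C)(-2.91×10⁻⁹ C)(1/0.285 − 1/0.456) = 1.92×10⁻⁷ J.
v = √(2·1.92×10⁻⁷/0.0267) = 3.79×10⁻³ m/s.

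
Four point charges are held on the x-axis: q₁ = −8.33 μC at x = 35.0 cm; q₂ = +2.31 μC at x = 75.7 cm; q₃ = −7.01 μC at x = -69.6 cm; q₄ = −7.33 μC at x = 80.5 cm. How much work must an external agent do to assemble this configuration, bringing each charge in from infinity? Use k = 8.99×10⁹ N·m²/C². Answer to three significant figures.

-1.68 J

The assembly work is the sum of pairwise potential energies, U = Σ_{i<j} kqᵢqⱼ/rᵢⱼ.
Pair separations: r₁₂ = 0.407 m, r₁₃ = 1.05 m, r₁₄ = 0.455 m, r₂₃ = 1.45 m, r₂₄ = 0.0480 m, r₃₄ = 1.50 m.
Summing all 6 pair terms gives U = -1.68 J.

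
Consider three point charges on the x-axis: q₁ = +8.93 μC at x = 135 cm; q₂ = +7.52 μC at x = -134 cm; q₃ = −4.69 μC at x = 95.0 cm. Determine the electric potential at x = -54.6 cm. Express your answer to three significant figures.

The total potential is the scalar sum of each charge's contribution, V = Σ kqᵢ/rᵢ.
Distances from the field point to each charge: r₁ = 1.90 m, r₂ = 0.794 m, r₃ = 1.50 m.
V = k[(8.93×10⁻⁶)/(1.90) + (7.52×10⁻⁶)/(0.794) + (-4.69×10⁻⁶)/(1.50)] = 9.93×10⁴ V.

9.93×10⁴ V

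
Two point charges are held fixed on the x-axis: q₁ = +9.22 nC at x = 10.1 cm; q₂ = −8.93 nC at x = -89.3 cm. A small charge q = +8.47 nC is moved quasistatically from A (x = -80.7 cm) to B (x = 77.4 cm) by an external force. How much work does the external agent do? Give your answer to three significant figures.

7.77×10⁻⁶ J

For quasistatic motion the external work equals the change in potential energy: W_ext = qΔV = q(V_B − V_A).
At A: distances to the source charges are 0.908 m, 0.0860 m; V_A = Σ kqᵢ/rᵢ = -842 V.
At B: distances to the source charges are 0.673 m, 1.67 m; V_B = Σ kqᵢ/rᵢ = 75.0 V.
ΔV = V_B − V_A = 917 V.
W_ext = qΔV = (8.47×10⁻⁹ C)(917 V) = 7.77×10⁻⁶ J.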